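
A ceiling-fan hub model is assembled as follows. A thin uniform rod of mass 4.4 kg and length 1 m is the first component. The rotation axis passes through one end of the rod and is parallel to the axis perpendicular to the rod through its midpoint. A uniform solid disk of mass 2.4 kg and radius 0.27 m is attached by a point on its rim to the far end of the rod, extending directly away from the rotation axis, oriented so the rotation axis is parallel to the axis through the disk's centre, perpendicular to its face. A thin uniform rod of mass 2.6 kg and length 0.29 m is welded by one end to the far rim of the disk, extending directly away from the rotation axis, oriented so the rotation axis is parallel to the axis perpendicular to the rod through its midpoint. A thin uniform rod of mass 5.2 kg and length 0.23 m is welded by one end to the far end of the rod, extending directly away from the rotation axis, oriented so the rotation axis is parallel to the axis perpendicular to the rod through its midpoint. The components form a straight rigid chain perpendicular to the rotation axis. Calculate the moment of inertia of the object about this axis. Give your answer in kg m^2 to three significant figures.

32.5

Thin rod: I_cm = (1/12)ML² = (1/12)(4.4)(1)² = 0.36667 kg m^2; centre at d = 0.5 m, so the parallel axis theorem gives I = 0.36667 + (4.4)(0.5)² = 1.4667 kg m^2.
Solid disk: I_cm = (1/2)MR² = (1/2)(2.4)(0.27)² = 0.08748 kg m^2; centre at d = 0.5 + 0.5 + 0.27 = 1.27 m, so the parallel axis theorem gives I = 0.08748 + (2.4)(1.27)² = 3.9584 kg m^2.
Thin rod: I_cm = (1/12)ML² = (1/12)(2.6)(0.29)² = 0.018222 kg m^2; centre at d = 0.5 + 0.5 + 0.27 + 0.27 + 0.145 = 1.685 m, so the parallel axis theorem gives I = 0.018222 + (2.6)(1.685)² = 7.4002 kg m^2.
Thin rod: I_cm = (1/12)ML² = (1/12)(5.2)(0.23)² = 0.022923 kg m^2; centre at d = 0.5 + 0.5 + 0.27 + 0.27 + 0.145 + 0.145 + 0.115 = 1.945 m, so the parallel axis theorem gives I = 0.022923 + (5.2)(1.945)² = 19.695 kg m^2.
Total I = 1.4667 + 3.9584 + 7.4002 + 19.695 = 32.52 kg m^2.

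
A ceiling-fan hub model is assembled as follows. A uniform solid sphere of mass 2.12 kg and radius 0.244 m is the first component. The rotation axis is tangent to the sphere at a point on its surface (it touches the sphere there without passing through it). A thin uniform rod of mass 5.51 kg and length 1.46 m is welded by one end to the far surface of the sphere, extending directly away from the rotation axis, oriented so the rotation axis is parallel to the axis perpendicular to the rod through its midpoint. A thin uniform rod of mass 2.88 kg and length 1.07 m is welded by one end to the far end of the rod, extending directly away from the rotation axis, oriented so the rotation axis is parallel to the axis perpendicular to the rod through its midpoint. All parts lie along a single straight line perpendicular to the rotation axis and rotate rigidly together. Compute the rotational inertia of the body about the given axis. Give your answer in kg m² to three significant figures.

Solid sphere: I_cm = (2/5)MR² = (2/5)(2.12)(0.244)² = 0.050487 kg m²; centre at d = 0.244 m, so I = I_cm + Md² gives I = 0.050487 + (2.12)(0.244)² = 0.1767 kg m².
Thin rod: I_cm = (1/12)ML² = (1/12)(5.51)(1.46)² = 0.97876 kg m²; centre at d = 0.244 + 0.244 + 0.73 = 1.218 m, so I = I_cm + Md² gives I = 0.97876 + (5.51)(1.218)² = 9.153 kg m².
Thin rod: I_cm = (1/12)ML² = (1/12)(2.88)(1.07)² = 0.27478 kg m²; centre at d = 0.244 + 0.244 + 0.73 + 0.73 + 0.535 = 2.483 m, so I = I_cm + Md² gives I = 0.27478 + (2.88)(2.483)² = 18.031 kg m².
Total I = 0.1767 + 9.153 + 18.031 = 27.36 kg m².

27.4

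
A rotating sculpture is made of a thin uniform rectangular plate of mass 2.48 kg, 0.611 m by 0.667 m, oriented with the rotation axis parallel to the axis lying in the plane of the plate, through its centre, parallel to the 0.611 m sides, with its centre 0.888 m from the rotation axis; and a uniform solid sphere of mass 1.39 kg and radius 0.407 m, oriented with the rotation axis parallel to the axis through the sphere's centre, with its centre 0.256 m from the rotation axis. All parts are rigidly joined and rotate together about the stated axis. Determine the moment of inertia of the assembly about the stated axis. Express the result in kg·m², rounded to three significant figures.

2.23

Rectangular plate: I_cm = (1/12)Mb² = (1/12)(2.48)(0.667)² = 0.091944 kg·m²; centre at d = 0.888 m, so the parallel axis theorem gives I = 0.091944 + (2.48)(0.888)² = 2.0475 kg·m².
Solid sphere: I_cm = (2/5)MR² = (2/5)(1.39)(0.407)² = 0.092101 kg·m²; centre at d = 0.256 m, so the parallel axis theorem gives I = 0.092101 + (1.39)(0.256)² = 0.1832 kg·m².
Total I = 2.0475 + 0.1832 = 2.2307 kg·m².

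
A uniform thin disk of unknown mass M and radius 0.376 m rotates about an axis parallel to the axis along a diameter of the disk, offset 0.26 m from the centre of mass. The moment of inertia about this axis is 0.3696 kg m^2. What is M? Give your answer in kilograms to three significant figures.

I = I_cm + Md² = (1/4)MR² + Md² = M·[0.25·(0.376)² + (0.26)²] = M·0.10294.
So M = 0.3696 / 0.10294 = 3.5903 kg.

3.59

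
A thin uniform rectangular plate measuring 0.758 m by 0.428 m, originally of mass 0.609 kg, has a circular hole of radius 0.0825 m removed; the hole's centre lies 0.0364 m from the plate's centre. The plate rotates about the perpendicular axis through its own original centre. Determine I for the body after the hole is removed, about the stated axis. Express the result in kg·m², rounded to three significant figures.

0.0383

Unpierced body about its centre: I₀ = (1/12)M(a²+b²) = (1/12)(0.609)[(0.758)² + (0.428)²] = 0.038456 kg·m².
The removed disk has mass m = M·πr²/(ab) = (0.609)·π(0.0825)²/(0.758·0.428) = 0.040139 kg (same uniform areal density).
Its moment of inertia about the rotation axis (parallel-axis theorem): I_hole = (1/2)mr² + md² = (1/2)(0.040139)(0.0825)² + (0.040139)(0.0364)² = 0.00018978 kg·m².
Treating the hole as negative mass, I = I₀ − I_hole = 0.038456 − 0.00018978 = 0.038266 kg·m².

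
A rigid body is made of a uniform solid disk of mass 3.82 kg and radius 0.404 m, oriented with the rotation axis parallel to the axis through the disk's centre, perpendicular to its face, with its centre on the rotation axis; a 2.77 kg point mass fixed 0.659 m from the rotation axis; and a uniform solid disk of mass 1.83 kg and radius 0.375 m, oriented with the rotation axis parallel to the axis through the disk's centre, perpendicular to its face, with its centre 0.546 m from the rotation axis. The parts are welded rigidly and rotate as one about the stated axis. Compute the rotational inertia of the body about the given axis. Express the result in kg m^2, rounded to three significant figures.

2.19

Solid disk: I_cm = (1/2)MR² = (1/2)(3.82)(0.404)² = 0.31174 kg m^2; axis through the centre, so I = 0.31174 kg m^2.
Point mass: I_cm = 0; centre at d = 0.659 m, so the parallel axis theorem gives I = 0 + (2.77)(0.659)² = 1.203 kg m^2.
Solid disk: I_cm = (1/2)MR² = (1/2)(1.83)(0.375)² = 0.12867 kg m^2; centre at d = 0.546 m, so the parallel axis theorem gives I = 0.12867 + (1.83)(0.546)² = 0.67422 kg m^2.
Total I = 0.31174 + 1.203 + 0.67422 = 2.1889 kg m^2.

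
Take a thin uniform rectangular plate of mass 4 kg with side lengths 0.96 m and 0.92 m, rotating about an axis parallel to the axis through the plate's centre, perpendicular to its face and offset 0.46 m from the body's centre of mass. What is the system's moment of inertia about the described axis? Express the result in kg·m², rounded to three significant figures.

I_cm = (1/12)M(a²+b²) = (1/12)(4)[(0.96)² + (0.92)²] = 0.58933 kg·m²; centre at d = 0.46 m, so the parallel axis theorem gives I = 0.58933 + (4)(0.46)² = 1.4357 kg·m².

1.44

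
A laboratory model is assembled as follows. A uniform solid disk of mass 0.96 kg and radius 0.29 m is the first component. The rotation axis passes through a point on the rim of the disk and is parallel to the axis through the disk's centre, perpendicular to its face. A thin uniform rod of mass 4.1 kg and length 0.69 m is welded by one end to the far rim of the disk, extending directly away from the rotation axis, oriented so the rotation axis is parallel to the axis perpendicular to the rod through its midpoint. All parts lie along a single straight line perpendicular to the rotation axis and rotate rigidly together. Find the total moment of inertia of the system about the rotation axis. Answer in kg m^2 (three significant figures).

3.79

Solid disk: I_cm = (1/2)MR² = (1/2)(0.96)(0.29)² = 0.040368 kg m^2; centre at d = 0.29 m, so I = I_cm + Md² gives I = 0.040368 + (0.96)(0.29)² = 0.1211 kg m^2.
Thin rod: I_cm = (1/12)ML² = (1/12)(4.1)(0.69)² = 0.16267 kg m^2; centre at d = 0.29 + 0.29 + 0.345 = 0.925 m, so I = I_cm + Md² gives I = 0.16267 + (4.1)(0.925)² = 3.6707 kg m^2.
Total I = 0.1211 + 3.6707 = 3.7918 kg m^2.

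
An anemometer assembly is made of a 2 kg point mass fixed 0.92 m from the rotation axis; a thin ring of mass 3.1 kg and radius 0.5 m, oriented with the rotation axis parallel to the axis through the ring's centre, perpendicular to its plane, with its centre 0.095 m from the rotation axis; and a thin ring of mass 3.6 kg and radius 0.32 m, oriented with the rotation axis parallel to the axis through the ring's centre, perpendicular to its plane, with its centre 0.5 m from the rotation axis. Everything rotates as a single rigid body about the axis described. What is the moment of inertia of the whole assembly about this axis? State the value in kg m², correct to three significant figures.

3.76

Point mass: I_cm = 0; centre at d = 0.92 m, so the parallel axis theorem gives I = 0 + (2)(0.92)² = 1.6928 kg m².
Thin ring: I_cm = MR² = (3.1)(0.5)² = 0.775 kg m²; centre at d = 0.095 m, so the parallel axis theorem gives I = 0.775 + (3.1)(0.095)² = 0.80298 kg m².
Thin ring: I_cm = MR² = (3.6)(0.32)² = 0.36864 kg m²; centre at d = 0.5 m, so the parallel axis theorem gives I = 0.36864 + (3.6)(0.5)² = 1.2686 kg m².
Total I = 1.6928 + 0.80298 + 1.2686 = 3.7644 kg m².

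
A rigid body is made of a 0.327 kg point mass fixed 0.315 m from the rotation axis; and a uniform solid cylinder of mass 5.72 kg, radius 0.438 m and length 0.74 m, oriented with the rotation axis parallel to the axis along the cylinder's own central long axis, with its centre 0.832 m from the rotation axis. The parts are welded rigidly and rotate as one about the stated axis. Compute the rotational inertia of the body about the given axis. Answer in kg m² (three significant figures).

4.54

Point mass: I_cm = 0; centre at d = 0.315 m, so the parallel axis theorem gives I = 0 + (0.327)(0.315)² = 0.032447 kg m².
Solid cylinder: I_cm = (1/2)MR² = (1/2)(5.72)(0.438)² = 0.54867 kg m²; centre at d = 0.832 m, so the parallel axis theorem gives I = 0.54867 + (5.72)(0.832)² = 4.5082 kg m².
Total I = 0.032447 + 4.5082 = 4.5406 kg m².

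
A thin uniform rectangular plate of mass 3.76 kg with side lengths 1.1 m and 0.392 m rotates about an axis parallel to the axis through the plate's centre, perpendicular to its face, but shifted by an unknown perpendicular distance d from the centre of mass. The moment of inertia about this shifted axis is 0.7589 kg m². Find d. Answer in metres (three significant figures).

0.297

About the centre-of-mass axis, I_cm = (1/12)M(a²+b²) = (1/12)(3.76)[(1.1)² + (0.392)²] = 0.42728 kg m².
Parallel axis theorem: I = I_cm + Md², so Md² = 0.7589 − 0.42728 = 0.33162 kg m².
d = √(0.33162 / 3.76) = 0.29698 m.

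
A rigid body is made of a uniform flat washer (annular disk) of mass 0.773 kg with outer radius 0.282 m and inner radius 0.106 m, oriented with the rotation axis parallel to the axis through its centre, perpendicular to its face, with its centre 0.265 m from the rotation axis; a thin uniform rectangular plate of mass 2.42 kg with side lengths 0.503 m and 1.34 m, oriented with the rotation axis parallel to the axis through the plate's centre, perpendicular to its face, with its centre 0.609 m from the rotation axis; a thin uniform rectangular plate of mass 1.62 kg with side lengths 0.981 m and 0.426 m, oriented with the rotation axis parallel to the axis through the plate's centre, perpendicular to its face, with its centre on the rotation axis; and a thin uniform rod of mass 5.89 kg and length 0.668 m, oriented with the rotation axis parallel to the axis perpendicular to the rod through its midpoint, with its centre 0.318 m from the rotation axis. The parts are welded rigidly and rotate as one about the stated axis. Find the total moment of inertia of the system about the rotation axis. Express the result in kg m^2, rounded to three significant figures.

Annular disk: I_cm = (1/2)M(R²+r²) = (1/2)(0.773)[(0.282)² + (0.106)²] = 0.035079 kg m^2; centre at d = 0.265 m, so the parallel axis theorem gives I = 0.035079 + (0.773)(0.265)² = 0.089363 kg m^2.
Rectangular plate: I_cm = (1/12)M(a²+b²) = (1/12)(2.42)[(0.503)² + (1.34)²] = 0.41314 kg m^2; centre at d = 0.609 m, so the parallel axis theorem gives I = 0.41314 + (2.42)(0.609)² = 1.3107 kg m^2.
Rectangular plate: I_cm = (1/12)M(a²+b²) = (1/12)(1.62)[(0.981)² + (0.426)²] = 0.15442 kg m^2; axis through the centre, so I = 0.15442 kg m^2.
Thin rod: I_cm = (1/12)ML² = (1/12)(5.89)(0.668)² = 0.21902 kg m^2; centre at d = 0.318 m, so the parallel axis theorem gives I = 0.21902 + (5.89)(0.318)² = 0.81464 kg m^2.
Total I = 0.089363 + 1.3107 + 0.15442 + 0.81464 = 2.3691 kg m^2.

2.37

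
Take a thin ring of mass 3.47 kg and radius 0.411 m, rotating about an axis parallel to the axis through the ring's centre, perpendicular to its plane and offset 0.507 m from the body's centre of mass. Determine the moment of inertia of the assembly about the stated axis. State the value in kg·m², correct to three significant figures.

1.48

I_cm = MR² = (3.47)(0.411)² = 0.58616 kg·m²; centre at d = 0.507 m, so the parallel axis theorem gives I = 0.58616 + (3.47)(0.507)² = 1.4781 kg·m².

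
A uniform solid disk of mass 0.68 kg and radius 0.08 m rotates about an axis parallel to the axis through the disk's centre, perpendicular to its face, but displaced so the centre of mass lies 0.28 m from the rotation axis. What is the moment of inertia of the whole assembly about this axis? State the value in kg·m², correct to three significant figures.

I_cm = (1/2)MR² = (1/2)(0.68)(0.08)² = 0.002176 kg·m²; centre at d = 0.28 m, so I = I_cm + Md² gives I = 0.002176 + (0.68)(0.28)² = 0.055488 kg·m².

0.0555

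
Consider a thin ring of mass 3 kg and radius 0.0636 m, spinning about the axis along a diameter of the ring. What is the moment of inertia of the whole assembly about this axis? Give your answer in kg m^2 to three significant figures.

0.00607

I_cm = (1/2)MR² = (1/2)(3)(0.0636)² = 0.0060674 kg m^2; axis through the centre, so I = 0.0060674 kg m^2.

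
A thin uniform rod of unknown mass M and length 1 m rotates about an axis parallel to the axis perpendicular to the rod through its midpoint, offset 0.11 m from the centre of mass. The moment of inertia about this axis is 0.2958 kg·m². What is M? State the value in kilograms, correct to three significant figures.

I = I_cm + Md² = (1/12)ML² + Md² = M·[0.0833333·(1)² + (0.11)²] = M·0.095433.
So M = 0.2958 / 0.095433 = 3.0995 kg.

3.10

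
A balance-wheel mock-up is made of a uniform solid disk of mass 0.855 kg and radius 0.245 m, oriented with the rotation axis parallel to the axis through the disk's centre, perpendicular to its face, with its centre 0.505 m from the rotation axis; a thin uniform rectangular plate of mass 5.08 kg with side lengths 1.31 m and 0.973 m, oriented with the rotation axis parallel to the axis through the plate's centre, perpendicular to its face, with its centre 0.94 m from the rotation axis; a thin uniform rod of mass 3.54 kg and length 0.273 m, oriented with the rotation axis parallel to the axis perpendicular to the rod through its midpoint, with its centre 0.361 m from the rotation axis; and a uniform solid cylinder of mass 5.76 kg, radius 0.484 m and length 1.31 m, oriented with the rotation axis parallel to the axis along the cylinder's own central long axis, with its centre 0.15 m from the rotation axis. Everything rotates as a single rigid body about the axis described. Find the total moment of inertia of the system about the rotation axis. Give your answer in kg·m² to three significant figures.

7.15

Solid disk: I_cm = (1/2)MR² = (1/2)(0.855)(0.245)² = 0.025661 kg·m²; centre at d = 0.505 m, so the parallel axis theorem gives I = 0.025661 + (0.855)(0.505)² = 0.24371 kg·m².
Rectangular plate: I_cm = (1/12)M(a²+b²) = (1/12)(5.08)[(1.31)² + (0.973)²] = 1.1273 kg·m²; centre at d = 0.94 m, so the parallel axis theorem gives I = 1.1273 + (5.08)(0.94)² = 5.616 kg·m².
Thin rod: I_cm = (1/12)ML² = (1/12)(3.54)(0.273)² = 0.021986 kg·m²; centre at d = 0.361 m, so the parallel axis theorem gives I = 0.021986 + (3.54)(0.361)² = 0.48332 kg·m².
Solid cylinder: I_cm = (1/2)MR² = (1/2)(5.76)(0.484)² = 0.67466 kg·m²; centre at d = 0.15 m, so the parallel axis theorem gives I = 0.67466 + (5.76)(0.15)² = 0.80426 kg·m².
Total I = 0.24371 + 5.616 + 0.48332 + 0.80426 = 7.1472 kg·m².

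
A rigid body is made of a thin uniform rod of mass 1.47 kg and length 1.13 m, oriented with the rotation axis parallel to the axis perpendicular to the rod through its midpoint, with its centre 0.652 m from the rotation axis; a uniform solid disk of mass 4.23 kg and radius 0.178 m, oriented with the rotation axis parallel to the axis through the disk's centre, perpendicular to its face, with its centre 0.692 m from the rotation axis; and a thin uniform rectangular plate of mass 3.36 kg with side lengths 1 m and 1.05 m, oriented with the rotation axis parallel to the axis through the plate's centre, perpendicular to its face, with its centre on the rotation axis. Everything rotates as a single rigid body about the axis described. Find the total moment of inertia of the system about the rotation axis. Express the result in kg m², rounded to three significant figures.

3.46

Thin rod: I_cm = (1/12)ML² = (1/12)(1.47)(1.13)² = 0.15642 kg m²; centre at d = 0.652 m, so I = I_cm + Md² gives I = 0.15642 + (1.47)(0.652)² = 0.78132 kg m².
Solid disk: I_cm = (1/2)MR² = (1/2)(4.23)(0.178)² = 0.067012 kg m²; centre at d = 0.692 m, so I = I_cm + Md² gives I = 0.067012 + (4.23)(0.692)² = 2.0926 kg m².
Rectangular plate: I_cm = (1/12)M(a²+b²) = (1/12)(3.36)[(1)² + (1.05)²] = 0.5887 kg m²; axis through the centre, so I = 0.5887 kg m².
Total I = 0.78132 + 2.0926 + 0.5887 = 3.4626 kg m².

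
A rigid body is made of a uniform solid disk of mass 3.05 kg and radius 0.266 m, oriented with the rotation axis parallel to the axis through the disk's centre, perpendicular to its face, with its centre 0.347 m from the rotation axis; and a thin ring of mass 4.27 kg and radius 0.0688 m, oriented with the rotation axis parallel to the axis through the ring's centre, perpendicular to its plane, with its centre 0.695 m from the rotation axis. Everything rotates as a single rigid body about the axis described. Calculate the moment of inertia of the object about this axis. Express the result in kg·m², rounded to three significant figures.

2.56

Solid disk: I_cm = (1/2)MR² = (1/2)(3.05)(0.266)² = 0.1079 kg·m²; centre at d = 0.347 m, so I = I_cm + Md² gives I = 0.1079 + (3.05)(0.347)² = 0.47515 kg·m².
Thin ring: I_cm = MR² = (4.27)(0.0688)² = 0.020212 kg·m²; centre at d = 0.695 m, so I = I_cm + Md² gives I = 0.020212 + (4.27)(0.695)² = 2.0827 kg·m².
Total I = 0.47515 + 2.0827 = 2.5579 kg·m².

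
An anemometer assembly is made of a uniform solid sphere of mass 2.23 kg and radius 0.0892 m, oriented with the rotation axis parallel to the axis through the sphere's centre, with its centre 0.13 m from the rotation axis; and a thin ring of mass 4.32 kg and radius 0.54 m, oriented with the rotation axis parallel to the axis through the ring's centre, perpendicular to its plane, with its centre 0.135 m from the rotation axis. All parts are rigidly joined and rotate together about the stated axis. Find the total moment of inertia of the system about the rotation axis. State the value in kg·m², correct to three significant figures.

1.38

Solid sphere: I_cm = (2/5)MR² = (2/5)(2.23)(0.0892)² = 0.0070973 kg·m²; centre at d = 0.13 m, so I = I_cm + Md² gives I = 0.0070973 + (2.23)(0.13)² = 0.044784 kg·m².
Thin ring: I_cm = MR² = (4.32)(0.54)² = 1.2597 kg·m²; centre at d = 0.135 m, so I = I_cm + Md² gives I = 1.2597 + (4.32)(0.135)² = 1.3384 kg·m².
Total I = 0.044784 + 1.3384 = 1.3832 kg·m².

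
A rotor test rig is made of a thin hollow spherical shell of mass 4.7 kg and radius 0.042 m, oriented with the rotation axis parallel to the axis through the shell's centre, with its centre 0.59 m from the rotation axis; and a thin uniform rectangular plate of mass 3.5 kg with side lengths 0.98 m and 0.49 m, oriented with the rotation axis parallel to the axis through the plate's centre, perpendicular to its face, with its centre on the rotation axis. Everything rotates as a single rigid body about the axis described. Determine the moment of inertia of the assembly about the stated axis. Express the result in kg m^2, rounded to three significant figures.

1.99

Spherical shell: I_cm = (2/3)MR² = (2/3)(4.7)(0.042)² = 0.0055272 kg m^2; centre at d = 0.59 m, so the parallel axis theorem gives I = 0.0055272 + (4.7)(0.59)² = 1.6416 kg m^2.
Rectangular plate: I_cm = (1/12)M(a²+b²) = (1/12)(3.5)[(0.98)² + (0.49)²] = 0.35015 kg m^2; axis through the centre, so I = 0.35015 kg m^2.
Total I = 1.6416 + 0.35015 = 1.9917 kg m^2.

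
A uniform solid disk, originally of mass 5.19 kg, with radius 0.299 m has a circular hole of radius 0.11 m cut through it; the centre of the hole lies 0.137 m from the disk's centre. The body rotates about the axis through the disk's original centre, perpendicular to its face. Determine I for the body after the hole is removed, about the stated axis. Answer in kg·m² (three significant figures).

Unpierced body about its centre: I₀ = (1/2)MR² = (1/2)(5.19)(0.299)² = 0.232 kg·m².
The removed disk has mass m = M·(r/R)² = (5.19)(0.11/0.299)² = 0.70244 kg (same uniform areal density).
Its moment of inertia about the rotation axis (parallel-axis theorem): I_hole = (1/2)mr² + md² = (1/2)(0.70244)(0.11)² + (0.70244)(0.137)² = 0.017434 kg·m².
Treating the hole as negative mass, I = I₀ − I_hole = 0.232 − 0.017434 = 0.21456 kg·m².

0.215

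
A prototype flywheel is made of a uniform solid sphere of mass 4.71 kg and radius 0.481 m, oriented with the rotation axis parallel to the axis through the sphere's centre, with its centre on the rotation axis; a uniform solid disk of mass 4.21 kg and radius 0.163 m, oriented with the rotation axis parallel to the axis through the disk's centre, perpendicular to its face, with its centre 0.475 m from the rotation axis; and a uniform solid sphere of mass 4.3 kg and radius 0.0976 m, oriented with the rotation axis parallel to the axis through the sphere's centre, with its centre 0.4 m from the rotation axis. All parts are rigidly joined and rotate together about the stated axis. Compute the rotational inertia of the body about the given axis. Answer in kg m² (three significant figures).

2.15

Solid sphere: I_cm = (2/5)MR² = (2/5)(4.71)(0.481)² = 0.43588 kg m²; axis through the centre, so I = 0.43588 kg m².
Solid disk: I_cm = (1/2)MR² = (1/2)(4.21)(0.163)² = 0.055928 kg m²; centre at d = 0.475 m, so the parallel axis theorem gives I = 0.055928 + (4.21)(0.475)² = 1.0058 kg m².
Solid sphere: I_cm = (2/5)MR² = (2/5)(4.3)(0.0976)² = 0.016384 kg m²; centre at d = 0.4 m, so the parallel axis theorem gives I = 0.016384 + (4.3)(0.4)² = 0.70438 kg m².
Total I = 0.43588 + 1.0058 + 0.70438 = 2.1461 kg m².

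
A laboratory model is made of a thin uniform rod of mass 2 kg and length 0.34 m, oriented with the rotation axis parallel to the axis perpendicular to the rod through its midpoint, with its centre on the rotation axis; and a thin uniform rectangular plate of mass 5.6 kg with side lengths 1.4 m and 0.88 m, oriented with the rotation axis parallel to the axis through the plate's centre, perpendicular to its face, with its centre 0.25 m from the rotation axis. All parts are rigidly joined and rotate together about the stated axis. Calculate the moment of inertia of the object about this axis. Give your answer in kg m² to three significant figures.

Thin rod: I_cm = (1/12)ML² = (1/12)(2)(0.34)² = 0.019267 kg m²; axis through the centre, so I = 0.019267 kg m².
Rectangular plate: I_cm = (1/12)M(a²+b²) = (1/12)(5.6)[(1.4)² + (0.88)²] = 1.2761 kg m²; centre at d = 0.25 m, so the parallel axis theorem gives I = 1.2761 + (5.6)(0.25)² = 1.6261 kg m².
Total I = 0.019267 + 1.6261 = 1.6453 kg m².

1.65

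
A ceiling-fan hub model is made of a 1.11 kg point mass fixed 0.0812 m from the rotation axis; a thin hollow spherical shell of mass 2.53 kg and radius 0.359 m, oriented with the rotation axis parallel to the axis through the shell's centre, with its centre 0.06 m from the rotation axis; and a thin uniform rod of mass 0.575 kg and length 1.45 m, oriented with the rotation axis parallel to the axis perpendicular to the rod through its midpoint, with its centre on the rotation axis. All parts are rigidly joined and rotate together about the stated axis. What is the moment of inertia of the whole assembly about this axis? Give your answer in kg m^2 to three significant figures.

Point mass: I_cm = 0; centre at d = 0.0812 m, so I = I_cm + Md² gives I = 0 + (1.11)(0.0812)² = 0.0073187 kg m^2.
Spherical shell: I_cm = (2/3)MR² = (2/3)(2.53)(0.359)² = 0.21738 kg m^2; centre at d = 0.06 m, so I = I_cm + Md² gives I = 0.21738 + (2.53)(0.06)² = 0.22649 kg m^2.
Thin rod: I_cm = (1/12)ML² = (1/12)(0.575)(1.45)² = 0.10074 kg m^2; axis through the centre, so I = 0.10074 kg m^2.
Total I = 0.0073187 + 0.22649 + 0.10074 = 0.33455 kg m^2.

0.335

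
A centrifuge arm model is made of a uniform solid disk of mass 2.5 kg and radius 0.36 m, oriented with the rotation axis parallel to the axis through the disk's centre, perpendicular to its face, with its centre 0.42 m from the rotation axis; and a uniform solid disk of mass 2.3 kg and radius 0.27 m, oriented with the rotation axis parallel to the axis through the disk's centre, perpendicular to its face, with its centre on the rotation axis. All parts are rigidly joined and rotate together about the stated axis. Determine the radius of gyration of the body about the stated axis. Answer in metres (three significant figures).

0.378

Solid disk: I_cm = (1/2)MR² = (1/2)(2.5)(0.36)² = 0.162 kg m²; centre at d = 0.42 m, so I = I_cm + Md² gives I = 0.162 + (2.5)(0.42)² = 0.603 kg m².
Solid disk: I_cm = (1/2)MR² = (1/2)(2.3)(0.27)² = 0.083835 kg m²; axis through the centre, so I = 0.083835 kg m².
Total I = 0.68683 kg m²; total mass M = 4.8 kg.
k = √(I/M) = √(0.68683/4.8) = 0.37827 m.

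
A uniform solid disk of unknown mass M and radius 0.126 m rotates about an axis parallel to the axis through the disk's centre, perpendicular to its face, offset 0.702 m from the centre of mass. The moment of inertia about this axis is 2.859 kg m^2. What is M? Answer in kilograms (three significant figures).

5.71

I = I_cm + Md² = (1/2)MR² + Md² = M·[0.5·(0.126)² + (0.702)²] = M·0.50074.
So M = 2.859 / 0.50074 = 5.7095 kg.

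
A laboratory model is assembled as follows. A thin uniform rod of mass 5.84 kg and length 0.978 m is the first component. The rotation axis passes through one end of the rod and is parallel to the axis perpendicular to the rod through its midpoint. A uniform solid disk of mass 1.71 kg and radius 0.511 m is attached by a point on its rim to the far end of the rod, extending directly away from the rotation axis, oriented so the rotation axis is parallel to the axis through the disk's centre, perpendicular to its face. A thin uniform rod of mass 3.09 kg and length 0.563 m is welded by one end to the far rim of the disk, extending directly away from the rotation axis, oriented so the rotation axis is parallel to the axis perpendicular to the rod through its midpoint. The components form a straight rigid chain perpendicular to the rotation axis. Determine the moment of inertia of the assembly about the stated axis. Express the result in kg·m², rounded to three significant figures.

22.0

Thin rod: I_cm = (1/12)ML² = (1/12)(5.84)(0.978)² = 0.46549 kg·m²; centre at d = 0.489 m, so the parallel axis theorem gives I = 0.46549 + (5.84)(0.489)² = 1.862 kg·m².
Solid disk: I_cm = (1/2)MR² = (1/2)(1.71)(0.511)² = 0.22326 kg·m²; centre at d = 0.489 + 0.489 + 0.511 = 1.489 m, so the parallel axis theorem gives I = 0.22326 + (1.71)(1.489)² = 4.0145 kg·m².
Thin rod: I_cm = (1/12)ML² = (1/12)(3.09)(0.563)² = 0.08162 kg·m²; centre at d = 0.489 + 0.489 + 0.511 + 0.511 + 0.2815 = 2.2815 m, so the parallel axis theorem gives I = 0.08162 + (3.09)(2.2815)² = 16.166 kg·m².
Total I = 1.862 + 4.0145 + 16.166 = 22.042 kg·m².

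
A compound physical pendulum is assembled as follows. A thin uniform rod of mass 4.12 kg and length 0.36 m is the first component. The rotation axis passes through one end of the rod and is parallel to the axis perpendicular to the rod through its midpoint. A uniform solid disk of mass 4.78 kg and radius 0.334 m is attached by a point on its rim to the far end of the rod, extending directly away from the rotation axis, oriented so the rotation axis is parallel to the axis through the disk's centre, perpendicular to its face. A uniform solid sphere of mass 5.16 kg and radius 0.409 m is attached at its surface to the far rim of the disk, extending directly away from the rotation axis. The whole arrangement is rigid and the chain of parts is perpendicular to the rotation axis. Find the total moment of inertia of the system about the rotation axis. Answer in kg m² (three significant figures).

13.7

Thin rod: I_cm = (1/12)ML² = (1/12)(4.12)(0.36)² = 0.044496 kg m²; centre at d = 0.18 m, so I = I_cm + Md² gives I = 0.044496 + (4.12)(0.18)² = 0.17798 kg m².
Solid disk: I_cm = (1/2)MR² = (1/2)(4.78)(0.334)² = 0.26662 kg m²; centre at d = 0.18 + 0.18 + 0.334 = 0.694 m, so I = I_cm + Md² gives I = 0.26662 + (4.78)(0.694)² = 2.5688 kg m².
Solid sphere: I_cm = (2/5)MR² = (2/5)(5.16)(0.409)² = 0.34527 kg m²; centre at d = 0.18 + 0.18 + 0.334 + 0.334 + 0.409 = 1.437 m, so I = I_cm + Md² gives I = 0.34527 + (5.16)(1.437)² = 11.001 kg m².
Total I = 0.17798 + 2.5688 + 11.001 = 13.747 kg m².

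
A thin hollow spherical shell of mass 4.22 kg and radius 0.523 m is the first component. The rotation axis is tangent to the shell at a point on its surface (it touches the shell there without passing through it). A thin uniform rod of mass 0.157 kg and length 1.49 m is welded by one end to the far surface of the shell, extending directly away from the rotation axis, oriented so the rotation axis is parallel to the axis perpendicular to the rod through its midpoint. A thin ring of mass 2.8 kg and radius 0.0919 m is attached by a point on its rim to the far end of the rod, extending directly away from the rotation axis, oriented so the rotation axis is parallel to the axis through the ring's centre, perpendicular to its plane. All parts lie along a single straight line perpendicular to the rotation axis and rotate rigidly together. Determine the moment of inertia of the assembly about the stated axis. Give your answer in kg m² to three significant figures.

Spherical shell: I_cm = (2/3)MR² = (2/3)(4.22)(0.523)² = 0.76953 kg m²; centre at d = 0.523 m, so I = I_cm + Md² gives I = 0.76953 + (4.22)(0.523)² = 1.9238 kg m².
Thin rod: I_cm = (1/12)ML² = (1/12)(0.157)(1.49)² = 0.029046 kg m²; centre at d = 0.523 + 0.523 + 0.745 = 1.791 m, so I = I_cm + Md² gives I = 0.029046 + (0.157)(1.791)² = 0.53265 kg m².
Thin ring: I_cm = MR² = (2.8)(0.0919)² = 0.023648 kg m²; centre at d = 0.523 + 0.523 + 0.745 + 0.745 + 0.0919 = 2.6279 m, so I = I_cm + Md² gives I = 0.023648 + (2.8)(2.6279)² = 19.36 kg m².
Total I = 1.9238 + 0.53265 + 19.36 = 21.817 kg m².

21.8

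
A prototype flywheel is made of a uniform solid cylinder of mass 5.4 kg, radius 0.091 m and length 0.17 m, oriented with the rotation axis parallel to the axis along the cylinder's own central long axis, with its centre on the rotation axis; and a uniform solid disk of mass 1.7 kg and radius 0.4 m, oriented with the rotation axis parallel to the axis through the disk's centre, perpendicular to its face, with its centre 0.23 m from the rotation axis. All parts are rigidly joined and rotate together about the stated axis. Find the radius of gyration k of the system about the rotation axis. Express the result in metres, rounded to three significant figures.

Solid cylinder: I_cm = (1/2)MR² = (1/2)(5.4)(0.091)² = 0.022359 kg m²; axis through the centre, so I = 0.022359 kg m².
Solid disk: I_cm = (1/2)MR² = (1/2)(1.7)(0.4)² = 0.136 kg m²; centre at d = 0.23 m, so I = I_cm + Md² gives I = 0.136 + (1.7)(0.23)² = 0.22593 kg m².
Total I = 0.24829 kg m²; total mass M = 7.1 kg.
k = √(I/M) = √(0.24829/7.1) = 0.187 m.

0.187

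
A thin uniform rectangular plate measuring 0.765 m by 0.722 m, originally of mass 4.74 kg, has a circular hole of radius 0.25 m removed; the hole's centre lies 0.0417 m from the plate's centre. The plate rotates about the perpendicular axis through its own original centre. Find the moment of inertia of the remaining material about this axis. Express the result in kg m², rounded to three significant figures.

Unpierced body about its centre: I₀ = (1/12)M(a²+b²) = (1/12)(4.74)[(0.765)² + (0.722)²] = 0.43707 kg m².
The removed disk has mass m = M·πr²/(ab) = (4.74)·π(0.25)²/(0.765·0.722) = 1.685 kg (same uniform areal density).
Its moment of inertia about the rotation axis (parallel-axis theorem): I_hole = (1/2)mr² + md² = (1/2)(1.685)(0.25)² + (1.685)(0.0417)² = 0.055588 kg m².
Treating the hole as negative mass, I = I₀ − I_hole = 0.43707 − 0.055588 = 0.38148 kg m².

0.381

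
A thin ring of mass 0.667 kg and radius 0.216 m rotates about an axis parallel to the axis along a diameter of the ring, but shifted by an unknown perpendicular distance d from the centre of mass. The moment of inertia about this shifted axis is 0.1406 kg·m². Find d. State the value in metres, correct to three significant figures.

0.433

About the centre-of-mass axis, I_cm = (1/2)MR² = (1/2)(0.667)(0.216)² = 0.01556 kg·m².
Parallel axis theorem: I = I_cm + Md², so Md² = 0.1406 − 0.01556 = 0.12504 kg·m².
d = √(0.12504 / 0.667) = 0.43297 m.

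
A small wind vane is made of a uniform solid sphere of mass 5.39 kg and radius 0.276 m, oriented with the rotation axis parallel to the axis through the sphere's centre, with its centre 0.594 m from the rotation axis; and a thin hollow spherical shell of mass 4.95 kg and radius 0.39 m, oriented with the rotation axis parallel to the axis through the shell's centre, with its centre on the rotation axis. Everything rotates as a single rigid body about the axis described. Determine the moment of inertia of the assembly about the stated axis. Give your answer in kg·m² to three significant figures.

Solid sphere: I_cm = (2/5)MR² = (2/5)(5.39)(0.276)² = 0.16424 kg·m²; centre at d = 0.594 m, so the parallel axis theorem gives I = 0.16424 + (5.39)(0.594)² = 2.066 kg·m².
Spherical shell: I_cm = (2/3)MR² = (2/3)(4.95)(0.39)² = 0.50193 kg·m²; axis through the centre, so I = 0.50193 kg·m².
Total I = 2.066 + 0.50193 = 2.568 kg·m².

2.57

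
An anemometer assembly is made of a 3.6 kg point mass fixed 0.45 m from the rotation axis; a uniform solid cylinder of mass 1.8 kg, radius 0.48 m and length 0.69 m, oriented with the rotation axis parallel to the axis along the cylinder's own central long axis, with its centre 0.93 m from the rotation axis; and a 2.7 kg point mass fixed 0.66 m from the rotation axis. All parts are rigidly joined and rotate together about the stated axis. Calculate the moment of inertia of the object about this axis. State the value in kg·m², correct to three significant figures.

3.67

Point mass: I_cm = 0; centre at d = 0.45 m, so I = I_cm + Md² gives I = 0 + (3.6)(0.45)² = 0.729 kg·m².
Solid cylinder: I_cm = (1/2)MR² = (1/2)(1.8)(0.48)² = 0.20736 kg·m²; centre at d = 0.93 m, so I = I_cm + Md² gives I = 0.20736 + (1.8)(0.93)² = 1.7642 kg·m².
Point mass: I_cm = 0; centre at d = 0.66 m, so I = I_cm + Md² gives I = 0 + (2.7)(0.66)² = 1.1761 kg·m².
Total I = 0.729 + 1.7642 + 1.1761 = 3.6693 kg·m².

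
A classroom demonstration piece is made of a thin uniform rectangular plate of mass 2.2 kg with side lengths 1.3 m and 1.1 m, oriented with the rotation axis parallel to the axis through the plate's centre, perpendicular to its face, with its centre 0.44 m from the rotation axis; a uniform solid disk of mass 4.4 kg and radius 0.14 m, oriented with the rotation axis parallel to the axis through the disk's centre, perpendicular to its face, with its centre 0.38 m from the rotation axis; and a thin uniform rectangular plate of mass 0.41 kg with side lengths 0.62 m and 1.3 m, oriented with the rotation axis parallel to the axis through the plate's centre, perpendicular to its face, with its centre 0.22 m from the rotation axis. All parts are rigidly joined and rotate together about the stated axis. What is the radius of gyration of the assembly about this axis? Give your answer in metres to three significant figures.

0.496

Rectangular plate: I_cm = (1/12)M(a²+b²) = (1/12)(2.2)[(1.3)² + (1.1)²] = 0.53167 kg·m²; centre at d = 0.44 m, so the parallel axis theorem gives I = 0.53167 + (2.2)(0.44)² = 0.95759 kg·m².
Solid disk: I_cm = (1/2)MR² = (1/2)(4.4)(0.14)² = 0.04312 kg·m²; centre at d = 0.38 m, so the parallel axis theorem gives I = 0.04312 + (4.4)(0.38)² = 0.67848 kg·m².
Rectangular plate: I_cm = (1/12)M(a²+b²) = (1/12)(0.41)[(0.62)² + (1.3)²] = 0.070875 kg·m²; centre at d = 0.22 m, so the parallel axis theorem gives I = 0.070875 + (0.41)(0.22)² = 0.090719 kg·m².
Total I = 1.7268 kg·m²; total mass M = 7.01 kg.
k = √(I/M) = √(1.7268/7.01) = 0.49632 m.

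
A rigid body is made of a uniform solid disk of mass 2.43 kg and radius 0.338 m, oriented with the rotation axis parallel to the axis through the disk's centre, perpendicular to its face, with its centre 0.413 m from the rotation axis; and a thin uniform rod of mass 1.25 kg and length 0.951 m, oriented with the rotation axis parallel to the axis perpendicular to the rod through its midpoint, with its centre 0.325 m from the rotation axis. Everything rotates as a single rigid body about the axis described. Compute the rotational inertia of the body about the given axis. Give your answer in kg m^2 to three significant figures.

Solid disk: I_cm = (1/2)MR² = (1/2)(2.43)(0.338)² = 0.13881 kg m^2; centre at d = 0.413 m, so the parallel axis theorem gives I = 0.13881 + (2.43)(0.413)² = 0.55329 kg m^2.
Thin rod: I_cm = (1/12)ML² = (1/12)(1.25)(0.951)² = 0.094208 kg m^2; centre at d = 0.325 m, so the parallel axis theorem gives I = 0.094208 + (1.25)(0.325)² = 0.22624 kg m^2.
Total I = 0.55329 + 0.22624 = 0.77953 kg m^2.

0.780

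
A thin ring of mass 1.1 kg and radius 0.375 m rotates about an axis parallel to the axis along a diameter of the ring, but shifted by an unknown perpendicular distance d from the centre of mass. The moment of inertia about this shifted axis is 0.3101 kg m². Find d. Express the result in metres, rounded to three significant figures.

About the centre-of-mass axis, I_cm = (1/2)MR² = (1/2)(1.1)(0.375)² = 0.077344 kg m².
Parallel axis theorem: I = I_cm + Md², so Md² = 0.3101 − 0.077344 = 0.23276 kg m².
d = √(0.23276 / 1.1) = 0.46 m.

0.460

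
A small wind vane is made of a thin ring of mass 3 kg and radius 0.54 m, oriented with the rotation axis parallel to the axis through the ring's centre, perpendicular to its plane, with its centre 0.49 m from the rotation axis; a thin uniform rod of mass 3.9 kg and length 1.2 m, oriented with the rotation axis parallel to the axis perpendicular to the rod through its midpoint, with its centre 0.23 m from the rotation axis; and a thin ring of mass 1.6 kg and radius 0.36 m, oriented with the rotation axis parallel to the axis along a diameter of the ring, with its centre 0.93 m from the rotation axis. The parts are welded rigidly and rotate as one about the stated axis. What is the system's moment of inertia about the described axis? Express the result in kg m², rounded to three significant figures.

Thin ring: I_cm = MR² = (3)(0.54)² = 0.8748 kg m²; centre at d = 0.49 m, so I = I_cm + Md² gives I = 0.8748 + (3)(0.49)² = 1.5951 kg m².
Thin rod: I_cm = (1/12)ML² = (1/12)(3.9)(1.2)² = 0.468 kg m²; centre at d = 0.23 m, so I = I_cm + Md² gives I = 0.468 + (3.9)(0.23)² = 0.67431 kg m².
Thin ring: I_cm = (1/2)MR² = (1/2)(1.6)(0.36)² = 0.10368 kg m²; centre at d = 0.93 m, so I = I_cm + Md² gives I = 0.10368 + (1.6)(0.93)² = 1.4875 kg m².
Total I = 1.5951 + 0.67431 + 1.4875 = 3.7569 kg m².

3.76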